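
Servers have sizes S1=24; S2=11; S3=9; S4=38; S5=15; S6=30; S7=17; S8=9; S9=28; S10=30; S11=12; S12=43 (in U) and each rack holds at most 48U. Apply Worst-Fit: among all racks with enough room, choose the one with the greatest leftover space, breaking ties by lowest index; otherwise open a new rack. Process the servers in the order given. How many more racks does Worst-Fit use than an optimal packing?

Worst-Fit: [24,11,9] [38] [15,30] [17,9,12] [28] [30] [43] → 7 racks.
Total size 266U; any packing needs at least ⌈266/48⌉ = 6 racks.
An optimal packing achieves that bound: [43] [38,9] [30,17] [30,15] [28,12] [24,11,9] → 6 racks.
Excess: 7 − 6 = 1.

1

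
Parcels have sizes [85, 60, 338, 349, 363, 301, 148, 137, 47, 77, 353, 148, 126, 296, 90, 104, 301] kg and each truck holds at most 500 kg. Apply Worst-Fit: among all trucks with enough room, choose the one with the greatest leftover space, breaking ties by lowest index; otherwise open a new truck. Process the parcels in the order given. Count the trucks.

8

truck 1: place 85 kg, 415 kg left
truck 1: place 60 kg, 355 kg left
truck 1: place 338 kg, 17 kg left
truck 2: place 349 kg, 151 kg left
truck 3: place 363 kg, 137 kg left
truck 4: place 301 kg, 199 kg left
truck 4: place 148 kg, 51 kg left
truck 2: place 137 kg, 14 kg left
truck 3: place 47 kg, 90 kg left
truck 3: place 77 kg, 13 kg left
truck 5: place 353 kg, 147 kg left
truck 6: place 148 kg, 352 kg left
truck 6: place 126 kg, 226 kg left
truck 7: place 296 kg, 204 kg left
truck 6: place 90 kg, 136 kg left
truck 7: place 104 kg, 100 kg left
truck 8: place 301 kg, 199 kg left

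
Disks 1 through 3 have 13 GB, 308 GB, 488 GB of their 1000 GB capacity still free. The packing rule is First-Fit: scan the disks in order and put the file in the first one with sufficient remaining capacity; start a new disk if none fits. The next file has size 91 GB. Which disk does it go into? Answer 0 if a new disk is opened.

Disks with room: disk 2 (308 GB), disk 3 (488 GB).
The first with room is disk 2.

2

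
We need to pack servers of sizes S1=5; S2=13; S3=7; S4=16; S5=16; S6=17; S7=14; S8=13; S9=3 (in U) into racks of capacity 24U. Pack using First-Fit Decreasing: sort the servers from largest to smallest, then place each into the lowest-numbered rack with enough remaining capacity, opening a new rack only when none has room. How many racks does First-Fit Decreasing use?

Sorted descending: 17, 16, 16, 14, 13, 13, 7, 5, 3.
rack 1: place 17U, 7U left
rack 2: place 16U, 8U left
rack 3: place 16U, 8U left
rack 4: place 14U, 10U left
rack 5: place 13U, 11U left
rack 6: place 13U, 11U left
rack 1: place 7U, 0U left
rack 2: place 5U, 3U left
rack 2: place 3U, 0U left

6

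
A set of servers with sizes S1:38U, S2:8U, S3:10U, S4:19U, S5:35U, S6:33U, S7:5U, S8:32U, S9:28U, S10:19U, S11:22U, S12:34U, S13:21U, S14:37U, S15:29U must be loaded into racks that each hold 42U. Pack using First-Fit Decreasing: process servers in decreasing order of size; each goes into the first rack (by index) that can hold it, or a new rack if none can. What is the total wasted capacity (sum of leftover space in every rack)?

50

Sorted descending: 38, 37, 35, 34, 33, 32, 29, 28, 22, 21, 19, 19, 10, 8, 5.
rack 1: place 38U, 4U left
rack 2: place 37U, 5U left
rack 3: place 35U, 7U left
rack 4: place 34U, 8U left
rack 5: place 33U, 9U left
rack 6: place 32U, 10U left
rack 7: place 29U, 13U left
rack 8: place 28U, 14U left
rack 9: place 22U, 20U left
rack 10: place 21U, 21U left
rack 9: place 19U, 1U left
rack 10: place 19U, 2U left
rack 6: place 10U, 0U left
rack 4: place 8U, 0U left
rack 2: place 5U, 0U left
10 racks × 42U = 420U; used 370U; unused 50U.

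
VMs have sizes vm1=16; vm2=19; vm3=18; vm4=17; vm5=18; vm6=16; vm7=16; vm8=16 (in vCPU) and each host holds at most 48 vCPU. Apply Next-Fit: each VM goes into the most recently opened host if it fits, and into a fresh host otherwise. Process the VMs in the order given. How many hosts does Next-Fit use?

4 hosts

host 1: place vm1 (16 vCPU), 32 vCPU left
host 1: place vm2 (19 vCPU), 13 vCPU left
host 2: place vm3 (18 vCPU), 30 vCPU left
host 2: place vm4 (17 vCPU), 13 vCPU left
host 3: place vm5 (18 vCPU), 30 vCPU left
host 3: place vm6 (16 vCPU), 14 vCPU left
host 4: place vm7 (16 vCPU), 32 vCPU left
host 4: place vm8 (16 vCPU), 16 vCPU left
Final hosts: [16,19] [18,17] [18,16] [16,16].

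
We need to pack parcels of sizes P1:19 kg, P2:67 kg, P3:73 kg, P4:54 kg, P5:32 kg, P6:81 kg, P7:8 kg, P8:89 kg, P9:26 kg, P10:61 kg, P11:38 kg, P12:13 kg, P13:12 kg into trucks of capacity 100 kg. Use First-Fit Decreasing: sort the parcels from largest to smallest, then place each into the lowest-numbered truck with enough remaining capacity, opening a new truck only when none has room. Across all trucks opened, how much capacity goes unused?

27

Sorted descending: 89, 81, 73, 67, 61, 54, 38, 32, 26, 19, 13, 12, 8.
truck 1: place 89 kg, 11 kg left
truck 2: place 81 kg, 19 kg left
truck 3: place 73 kg, 27 kg left
truck 4: place 67 kg, 33 kg left
truck 5: place 61 kg, 39 kg left
truck 6: place 54 kg, 46 kg left
truck 5: place 38 kg, 1 kg left
truck 4: place 32 kg, 1 kg left
truck 3: place 26 kg, 1 kg left
truck 2: place 19 kg, 0 kg left
truck 6: place 13 kg, 33 kg left
truck 6: place 12 kg, 21 kg left
truck 1: place 8 kg, 3 kg left
6 trucks × 100 kg = 600 kg; used 573 kg; unused 27 kg.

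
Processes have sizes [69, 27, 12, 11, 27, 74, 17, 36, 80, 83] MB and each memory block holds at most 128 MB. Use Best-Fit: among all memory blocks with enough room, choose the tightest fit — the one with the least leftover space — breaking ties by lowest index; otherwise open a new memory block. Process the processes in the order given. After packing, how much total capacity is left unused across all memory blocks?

memory block 1: place 69 MB, 59 MB left
memory block 1: place 27 MB, 32 MB left
memory block 1: place 12 MB, 20 MB left
memory block 1: place 11 MB, 9 MB left
memory block 2: place 27 MB, 101 MB left
memory block 2: place 74 MB, 27 MB left
memory block 2: place 17 MB, 10 MB left
memory block 3: place 36 MB, 92 MB left
memory block 3: place 80 MB, 12 MB left
memory block 4: place 83 MB, 45 MB left
4 memory blocks × 128 MB = 512 MB; used 436 MB; unused 76 MB.

76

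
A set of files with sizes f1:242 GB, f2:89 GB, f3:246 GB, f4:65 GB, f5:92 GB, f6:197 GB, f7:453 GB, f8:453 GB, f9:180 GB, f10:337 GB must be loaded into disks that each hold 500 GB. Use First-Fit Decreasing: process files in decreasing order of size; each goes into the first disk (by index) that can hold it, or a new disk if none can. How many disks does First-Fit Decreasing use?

5

Sorted descending: 453, 453, 337, 246, 242, 197, 180, 92, 89, 65.
453 GB → disk 1 (remaining 47 GB)
453 GB → disk 2 (remaining 47 GB)
337 GB → disk 3 (remaining 163 GB)
246 GB → disk 4 (remaining 254 GB)
242 GB → disk 4 (remaining 12 GB)
197 GB → disk 5 (remaining 303 GB)
180 GB → disk 5 (remaining 123 GB)
92 GB → disk 3 (remaining 71 GB)
89 GB → disk 5 (remaining 34 GB)
65 GB → disk 3 (remaining 6 GB)
Final disks: [453] [453] [337,92,65] [246,242] [197,180,89].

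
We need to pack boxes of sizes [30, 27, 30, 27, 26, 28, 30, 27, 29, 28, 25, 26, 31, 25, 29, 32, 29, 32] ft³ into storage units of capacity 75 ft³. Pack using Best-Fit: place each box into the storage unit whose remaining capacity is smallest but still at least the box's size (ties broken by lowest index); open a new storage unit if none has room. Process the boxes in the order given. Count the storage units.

storage unit 1: place 30 ft³, 45 ft³ left
storage unit 1: place 27 ft³, 18 ft³ left
storage unit 2: place 30 ft³, 45 ft³ left
storage unit 2: place 27 ft³, 18 ft³ left
storage unit 3: place 26 ft³, 49 ft³ left
storage unit 3: place 28 ft³, 21 ft³ left
storage unit 4: place 30 ft³, 45 ft³ left
storage unit 4: place 27 ft³, 18 ft³ left
storage unit 5: place 29 ft³, 46 ft³ left
storage unit 5: place 28 ft³, 18 ft³ left
storage unit 6: place 25 ft³, 50 ft³ left
storage unit 6: place 26 ft³, 24 ft³ left
storage unit 7: place 31 ft³, 44 ft³ left
storage unit 7: place 25 ft³, 19 ft³ left
storage unit 8: place 29 ft³, 46 ft³ left
storage unit 8: place 32 ft³, 14 ft³ left
storage unit 9: place 29 ft³, 46 ft³ left
storage unit 9: place 32 ft³, 14 ft³ left

9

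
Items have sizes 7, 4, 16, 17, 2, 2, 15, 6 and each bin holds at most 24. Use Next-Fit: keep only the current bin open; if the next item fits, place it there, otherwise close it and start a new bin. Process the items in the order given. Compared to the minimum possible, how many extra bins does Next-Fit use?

Next-Fit: [7,4] [16] [17,2,2] [15,6] → 4 bins.
Total size 69; any packing needs at least ⌈69/24⌉ = 3 bins.
An optimal packing achieves that bound: [17,7] [16,6,2] [15,4,2] → 3 bins.
Excess: 4 − 3 = 1.

1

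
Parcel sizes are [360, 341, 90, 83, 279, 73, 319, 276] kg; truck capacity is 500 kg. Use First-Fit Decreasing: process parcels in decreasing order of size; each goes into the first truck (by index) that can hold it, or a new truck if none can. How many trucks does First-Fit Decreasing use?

Sorted descending: 360, 341, 319, 279, 276, 90, 83, 73.
360 kg → truck 1 (remaining 140 kg)
341 kg → truck 2 (remaining 159 kg)
319 kg → truck 3 (remaining 181 kg)
279 kg → truck 4 (remaining 221 kg)
276 kg → truck 5 (remaining 224 kg)
90 kg → truck 1 (remaining 50 kg)
83 kg → truck 2 (remaining 76 kg)
73 kg → truck 2 (remaining 3 kg)

5 trucks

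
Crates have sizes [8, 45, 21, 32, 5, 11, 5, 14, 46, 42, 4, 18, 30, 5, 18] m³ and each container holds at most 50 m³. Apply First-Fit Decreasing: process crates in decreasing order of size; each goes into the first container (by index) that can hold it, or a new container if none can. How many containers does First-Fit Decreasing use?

7

Sorted descending: 46, 45, 42, 32, 30, 21, 18, 18, 14, 11, 8, 5, 5, 5, 4.
Put 46 m³ in container 1; 4 m³ remain.
Put 45 m³ in container 2; 5 m³ remain.
Put 42 m³ in container 3; 8 m³ remain.
Put 32 m³ in container 4; 18 m³ remain.
Put 30 m³ in container 5; 20 m³ remain.
Put 21 m³ in container 6; 29 m³ remain.
Put 18 m³ in container 4; 0 m³ remain.
Put 18 m³ in container 5; 2 m³ remain.
Put 14 m³ in container 6; 15 m³ remain.
Put 11 m³ in container 6; 4 m³ remain.
Put 8 m³ in container 3; 0 m³ remain.
Put 5 m³ in container 2; 0 m³ remain.
Put 5 m³ in container 7; 45 m³ remain.
Put 5 m³ in container 7; 40 m³ remain.
Put 4 m³ in container 1; 0 m³ remain.
Final containers: [46,4] [45,5] [42,8] [32,18] [30,18] [21,14,11] [5,5].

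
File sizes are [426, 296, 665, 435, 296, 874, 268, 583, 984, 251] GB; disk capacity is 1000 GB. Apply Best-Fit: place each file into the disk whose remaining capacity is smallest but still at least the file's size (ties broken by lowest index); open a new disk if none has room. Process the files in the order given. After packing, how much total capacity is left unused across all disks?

Put 426 GB in disk 1; 574 GB remain.
Put 296 GB in disk 1; 278 GB remain.
Put 665 GB in disk 2; 335 GB remain.
Put 435 GB in disk 3; 565 GB remain.
Put 296 GB in disk 2; 39 GB remain.
Put 874 GB in disk 4; 126 GB remain.
Put 268 GB in disk 1; 10 GB remain.
Put 583 GB in disk 5; 417 GB remain.
Put 984 GB in disk 6; 16 GB remain.
Put 251 GB in disk 5; 166 GB remain.
6 disks × 1000 GB = 6000 GB; used 5078 GB; unused 922 GB.

922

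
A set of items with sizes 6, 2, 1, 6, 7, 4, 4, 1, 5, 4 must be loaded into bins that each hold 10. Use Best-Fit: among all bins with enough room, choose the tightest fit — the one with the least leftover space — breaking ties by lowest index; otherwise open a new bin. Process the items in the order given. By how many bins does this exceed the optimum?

Best-Fit: [6,2,1,1] [6,4] [7] [4,5] [4] → 5 bins.
Total size 40; any packing needs at least ⌈40/10⌉ = 4 bins.
An optimal packing achieves that bound: [7,2,1] [6,4] [6,4] [5,4,1] → 4 bins.
Excess: 5 − 4 = 1.

1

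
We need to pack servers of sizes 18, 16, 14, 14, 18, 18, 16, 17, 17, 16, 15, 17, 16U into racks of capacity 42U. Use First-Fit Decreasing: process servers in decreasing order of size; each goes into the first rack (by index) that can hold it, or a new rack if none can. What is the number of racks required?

7

Sorted descending: 18, 18, 18, 17, 17, 17, 16, 16, 16, 16, 15, 14, 14.
Put 18U in rack 1; 24U remain.
Put 18U in rack 1; 6U remain.
Put 18U in rack 2; 24U remain.
Put 17U in rack 2; 7U remain.
Put 17U in rack 3; 25U remain.
Put 17U in rack 3; 8U remain.
Put 16U in rack 4; 26U remain.
Put 16U in rack 4; 10U remain.
Put 16U in rack 5; 26U remain.
Put 16U in rack 5; 10U remain.
Put 15U in rack 6; 27U remain.
Put 14U in rack 6; 13U remain.
Put 14U in rack 7; 28U remain.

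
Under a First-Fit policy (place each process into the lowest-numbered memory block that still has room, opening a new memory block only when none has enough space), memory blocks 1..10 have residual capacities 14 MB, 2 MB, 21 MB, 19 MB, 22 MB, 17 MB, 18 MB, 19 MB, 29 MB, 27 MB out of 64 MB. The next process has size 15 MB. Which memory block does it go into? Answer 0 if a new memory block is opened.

Memory blocks with room: memory block 3 (21 MB), memory block 4 (19 MB), memory block 5 (22 MB), memory block 6 (17 MB), memory block 7 (18 MB), memory block 8 (19 MB), memory block 9 (29 MB), memory block 10 (27 MB).
The first with room is memory block 3.

3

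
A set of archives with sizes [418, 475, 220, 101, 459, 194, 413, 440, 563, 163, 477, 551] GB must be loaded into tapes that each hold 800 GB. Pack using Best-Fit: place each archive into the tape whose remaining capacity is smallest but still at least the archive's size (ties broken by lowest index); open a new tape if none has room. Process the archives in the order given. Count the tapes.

8

tape 1: place 418 GB, 382 GB left
tape 2: place 475 GB, 325 GB left
tape 2: place 220 GB, 105 GB left
tape 2: place 101 GB, 4 GB left
tape 3: place 459 GB, 341 GB left
tape 3: place 194 GB, 147 GB left
tape 4: place 413 GB, 387 GB left
tape 5: place 440 GB, 360 GB left
tape 6: place 563 GB, 237 GB left
tape 6: place 163 GB, 74 GB left
tape 7: place 477 GB, 323 GB left
tape 8: place 551 GB, 249 GB left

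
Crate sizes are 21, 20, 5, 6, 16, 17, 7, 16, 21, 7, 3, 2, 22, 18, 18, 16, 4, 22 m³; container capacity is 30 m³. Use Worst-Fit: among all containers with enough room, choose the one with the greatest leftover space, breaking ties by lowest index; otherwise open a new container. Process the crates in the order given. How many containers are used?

11

container 1: place 21 m³, 9 m³ left
container 2: place 20 m³, 10 m³ left
container 2: place 5 m³, 5 m³ left
container 1: place 6 m³, 3 m³ left
container 3: place 16 m³, 14 m³ left
container 4: place 17 m³, 13 m³ left
container 3: place 7 m³, 7 m³ left
container 5: place 16 m³, 14 m³ left
container 6: place 21 m³, 9 m³ left
container 5: place 7 m³, 7 m³ left
container 4: place 3 m³, 10 m³ left
container 4: place 2 m³, 8 m³ left
container 7: place 22 m³, 8 m³ left
container 8: place 18 m³, 12 m³ left
container 9: place 18 m³, 12 m³ left
container 10: place 16 m³, 14 m³ left
container 10: place 4 m³, 10 m³ left
container 11: place 22 m³, 8 m³ left
Final containers: [21,6] [20,5] [16,7] [17,3,2] [16,7] [21] [22] [18] [18] [16,4] [22].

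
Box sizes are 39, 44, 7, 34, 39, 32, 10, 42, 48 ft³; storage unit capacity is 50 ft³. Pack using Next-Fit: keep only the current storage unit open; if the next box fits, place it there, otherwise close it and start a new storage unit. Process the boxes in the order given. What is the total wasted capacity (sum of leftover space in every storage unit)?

55

39 ft³ → storage unit 1 (remaining 11 ft³)
44 ft³ → storage unit 2 (remaining 6 ft³)
7 ft³ → storage unit 3 (remaining 43 ft³)
34 ft³ → storage unit 3 (remaining 9 ft³)
39 ft³ → storage unit 4 (remaining 11 ft³)
32 ft³ → storage unit 5 (remaining 18 ft³)
10 ft³ → storage unit 5 (remaining 8 ft³)
42 ft³ → storage unit 6 (remaining 8 ft³)
48 ft³ → storage unit 7 (remaining 2 ft³)
7 storage units × 50 ft³ = 350 ft³; used 295 ft³; unused 55 ft³.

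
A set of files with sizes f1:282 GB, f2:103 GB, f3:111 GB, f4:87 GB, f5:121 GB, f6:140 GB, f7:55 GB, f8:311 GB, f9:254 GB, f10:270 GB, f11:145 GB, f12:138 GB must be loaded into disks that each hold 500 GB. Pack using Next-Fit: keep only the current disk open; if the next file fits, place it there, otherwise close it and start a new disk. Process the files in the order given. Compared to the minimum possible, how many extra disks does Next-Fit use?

Next-Fit: [282,103,111] [87,121,140,55] [311] [254] [270,145] [138] → 6 disks.
Total size 2017 GB; any packing needs at least ⌈2017/500⌉ = 5 disks.
An optimal packing achieves that bound: [311,145] [282,140,55] [270,138,87] [254,121,111] [103] → 5 disks.
Excess: 6 − 5 = 1.

1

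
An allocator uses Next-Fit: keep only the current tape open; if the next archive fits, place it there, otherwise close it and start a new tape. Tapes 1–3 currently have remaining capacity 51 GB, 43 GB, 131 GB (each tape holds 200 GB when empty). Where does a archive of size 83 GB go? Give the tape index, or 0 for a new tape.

Next-Fit only looks at tape 3, which has 131 GB free.
83 GB fits there.

3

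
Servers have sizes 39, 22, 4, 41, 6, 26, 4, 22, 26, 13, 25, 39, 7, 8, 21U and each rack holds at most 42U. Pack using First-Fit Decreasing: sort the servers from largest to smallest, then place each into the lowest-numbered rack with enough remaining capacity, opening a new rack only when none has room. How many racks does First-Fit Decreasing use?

9

Sorted descending: 41, 39, 39, 26, 26, 25, 22, 22, 21, 13, 8, 7, 6, 4, 4.
rack 1: place 41U, 1U left
rack 2: place 39U, 3U left
rack 3: place 39U, 3U left
rack 4: place 26U, 16U left
rack 5: place 26U, 16U left
rack 6: place 25U, 17U left
rack 7: place 22U, 20U left
rack 8: place 22U, 20U left
rack 9: place 21U, 21U left
rack 4: place 13U, 3U left
rack 5: place 8U, 8U left
rack 5: place 7U, 1U left
rack 6: place 6U, 11U left
rack 6: place 4U, 7U left
rack 6: place 4U, 3U left
Final racks: [41] [39] [39] [26,13] [26,8,7] [25,6,4,4] [22] [22] [21].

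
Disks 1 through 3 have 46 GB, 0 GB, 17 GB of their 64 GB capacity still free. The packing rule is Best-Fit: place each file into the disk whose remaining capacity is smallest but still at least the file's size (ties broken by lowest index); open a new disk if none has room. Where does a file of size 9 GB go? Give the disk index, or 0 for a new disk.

3

Disks with room: disk 1 (46 GB), disk 3 (17 GB).
Tightest fit is disk 3 with 17 GB free.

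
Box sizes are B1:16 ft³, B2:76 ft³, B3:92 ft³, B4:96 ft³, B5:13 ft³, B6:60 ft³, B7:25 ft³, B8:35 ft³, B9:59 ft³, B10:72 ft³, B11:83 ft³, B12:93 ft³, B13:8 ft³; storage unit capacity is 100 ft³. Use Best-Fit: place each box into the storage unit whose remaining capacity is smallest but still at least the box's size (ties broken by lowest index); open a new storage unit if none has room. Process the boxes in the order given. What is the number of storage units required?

Put B1 (16 ft³) in storage unit 1; 84 ft³ remain.
Put B2 (76 ft³) in storage unit 1; 8 ft³ remain.
Put B3 (92 ft³) in storage unit 2; 8 ft³ remain.
Put B4 (96 ft³) in storage unit 3; 4 ft³ remain.
Put B5 (13 ft³) in storage unit 4; 87 ft³ remain.
Put B6 (60 ft³) in storage unit 4; 27 ft³ remain.
Put B7 (25 ft³) in storage unit 4; 2 ft³ remain.
Put B8 (35 ft³) in storage unit 5; 65 ft³ remain.
Put B9 (59 ft³) in storage unit 5; 6 ft³ remain.
Put B10 (72 ft³) in storage unit 6; 28 ft³ remain.
Put B11 (83 ft³) in storage unit 7; 17 ft³ remain.
Put B12 (93 ft³) in storage unit 8; 7 ft³ remain.
Put B13 (8 ft³) in storage unit 1; 0 ft³ remain.
Final storage units: [16,76,8] [92] [96] [13,60,25] [35,59] [72] [83] [93].

8 storage units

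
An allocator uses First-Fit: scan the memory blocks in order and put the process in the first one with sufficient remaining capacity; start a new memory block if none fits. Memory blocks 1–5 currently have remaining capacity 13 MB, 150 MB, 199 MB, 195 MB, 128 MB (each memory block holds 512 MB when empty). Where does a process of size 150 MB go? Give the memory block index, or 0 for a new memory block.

2

Memory blocks with room: memory block 2 (150 MB), memory block 3 (199 MB), memory block 4 (195 MB).
The first with room is memory block 2.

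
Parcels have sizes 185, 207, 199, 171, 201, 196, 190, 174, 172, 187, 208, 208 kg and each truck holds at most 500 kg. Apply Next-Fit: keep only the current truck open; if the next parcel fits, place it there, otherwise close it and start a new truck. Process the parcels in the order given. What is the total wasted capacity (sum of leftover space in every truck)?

185 kg → truck 1 (remaining 315 kg)
207 kg → truck 1 (remaining 108 kg)
199 kg → truck 2 (remaining 301 kg)
171 kg → truck 2 (remaining 130 kg)
201 kg → truck 3 (remaining 299 kg)
196 kg → truck 3 (remaining 103 kg)
190 kg → truck 4 (remaining 310 kg)
174 kg → truck 4 (remaining 136 kg)
172 kg → truck 5 (remaining 328 kg)
187 kg → truck 5 (remaining 141 kg)
208 kg → truck 6 (remaining 292 kg)
208 kg → truck 6 (remaining 84 kg)
6 trucks × 500 kg = 3000 kg; used 2298 kg; unused 702 kg.

702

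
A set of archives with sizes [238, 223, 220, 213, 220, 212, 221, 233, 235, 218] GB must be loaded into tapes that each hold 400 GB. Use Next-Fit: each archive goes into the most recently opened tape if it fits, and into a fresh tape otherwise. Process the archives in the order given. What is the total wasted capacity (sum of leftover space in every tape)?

1767

238 GB → tape 1 (remaining 162 GB)
223 GB → tape 2 (remaining 177 GB)
220 GB → tape 3 (remaining 180 GB)
213 GB → tape 4 (remaining 187 GB)
220 GB → tape 5 (remaining 180 GB)
212 GB → tape 6 (remaining 188 GB)
221 GB → tape 7 (remaining 179 GB)
233 GB → tape 8 (remaining 167 GB)
235 GB → tape 9 (remaining 165 GB)
218 GB → tape 10 (remaining 182 GB)
10 tapes × 400 GB = 4000 GB; used 2233 GB; unused 1767 GB.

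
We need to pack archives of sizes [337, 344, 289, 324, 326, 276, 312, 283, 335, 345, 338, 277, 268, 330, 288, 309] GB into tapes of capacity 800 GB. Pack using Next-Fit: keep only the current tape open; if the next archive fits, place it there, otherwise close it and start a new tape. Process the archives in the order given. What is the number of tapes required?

8

tape 1: place 337 GB, 463 GB left
tape 1: place 344 GB, 119 GB left
tape 2: place 289 GB, 511 GB left
tape 2: place 324 GB, 187 GB left
tape 3: place 326 GB, 474 GB left
tape 3: place 276 GB, 198 GB left
tape 4: place 312 GB, 488 GB left
tape 4: place 283 GB, 205 GB left
tape 5: place 335 GB, 465 GB left
tape 5: place 345 GB, 120 GB left
tape 6: place 338 GB, 462 GB left
tape 6: place 277 GB, 185 GB left
tape 7: place 268 GB, 532 GB left
tape 7: place 330 GB, 202 GB left
tape 8: place 288 GB, 512 GB left
tape 8: place 309 GB, 203 GB left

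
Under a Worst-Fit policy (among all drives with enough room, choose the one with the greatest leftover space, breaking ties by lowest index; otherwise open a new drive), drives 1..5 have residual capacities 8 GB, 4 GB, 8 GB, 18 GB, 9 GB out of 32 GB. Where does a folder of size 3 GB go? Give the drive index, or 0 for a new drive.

4

Drives with room: drive 1 (8 GB), drive 2 (4 GB), drive 3 (8 GB), drive 4 (18 GB), drive 5 (9 GB).
Most room is drive 4 with 18 GB free.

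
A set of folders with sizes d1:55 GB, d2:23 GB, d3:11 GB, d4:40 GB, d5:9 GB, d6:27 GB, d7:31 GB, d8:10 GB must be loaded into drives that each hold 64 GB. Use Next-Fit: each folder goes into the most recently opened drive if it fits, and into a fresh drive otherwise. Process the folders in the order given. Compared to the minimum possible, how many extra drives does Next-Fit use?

1

Next-Fit: [55] [23,11] [40,9] [27,31] [10] → 5 drives.
Total size 206 GB; any packing needs at least ⌈206/64⌉ = 4 drives.
An optimal packing achieves that bound: [55,9] [40,23] [31,27] [11,10] → 4 drives.
Excess: 5 − 4 = 1.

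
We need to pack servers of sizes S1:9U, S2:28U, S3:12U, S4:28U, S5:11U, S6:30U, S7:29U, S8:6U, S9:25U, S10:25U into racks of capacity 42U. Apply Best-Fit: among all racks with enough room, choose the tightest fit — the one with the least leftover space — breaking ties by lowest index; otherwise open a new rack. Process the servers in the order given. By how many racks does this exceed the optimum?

0

Best-Fit: [9,28] [12,28] [11,30] [29,6] [25] [25] → 6 racks.
6 servers exceed 21U (half the capacity), and no two of those can share a rack, so at least 6 racks are needed.
So 6 is already optimal.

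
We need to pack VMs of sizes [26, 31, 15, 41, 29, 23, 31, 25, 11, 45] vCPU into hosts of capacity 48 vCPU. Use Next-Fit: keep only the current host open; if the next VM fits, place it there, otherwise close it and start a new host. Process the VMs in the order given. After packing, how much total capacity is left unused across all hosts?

107

host 1: place 26 vCPU, 22 vCPU left
host 2: place 31 vCPU, 17 vCPU left
host 2: place 15 vCPU, 2 vCPU left
host 3: place 41 vCPU, 7 vCPU left
host 4: place 29 vCPU, 19 vCPU left
host 5: place 23 vCPU, 25 vCPU left
host 6: place 31 vCPU, 17 vCPU left
host 7: place 25 vCPU, 23 vCPU left
host 7: place 11 vCPU, 12 vCPU left
host 8: place 45 vCPU, 3 vCPU left
8 hosts × 48 vCPU = 384 vCPU; used 277 vCPU; unused 107 vCPU.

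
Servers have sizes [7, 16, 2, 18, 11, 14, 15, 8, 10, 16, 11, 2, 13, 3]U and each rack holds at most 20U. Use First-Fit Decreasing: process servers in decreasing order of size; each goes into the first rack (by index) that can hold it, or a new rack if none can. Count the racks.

9 racks

Sorted descending: 18, 16, 16, 15, 14, 13, 11, 11, 10, 8, 7, 3, 2, 2.
rack 1: place 18U, 2U left
rack 2: place 16U, 4U left
rack 3: place 16U, 4U left
rack 4: place 15U, 5U left
rack 5: place 14U, 6U left
rack 6: place 13U, 7U left
rack 7: place 11U, 9U left
rack 8: place 11U, 9U left
rack 9: place 10U, 10U left
rack 7: place 8U, 1U left
rack 6: place 7U, 0U left
rack 2: place 3U, 1U left
rack 1: place 2U, 0U left
rack 3: place 2U, 2U left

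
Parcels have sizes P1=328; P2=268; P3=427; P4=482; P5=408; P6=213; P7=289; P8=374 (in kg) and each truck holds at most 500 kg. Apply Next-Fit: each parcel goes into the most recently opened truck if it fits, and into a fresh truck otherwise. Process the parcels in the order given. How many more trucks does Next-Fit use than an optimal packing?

1

Next-Fit: [328] [268] [427] [482] [408] [213] [289] [374] → 8 trucks.
7 parcels exceed 250 kg (half the capacity), and no two of those can share a truck, so at least 7 trucks are needed.
An optimal packing achieves that bound: [482] [427] [408] [374] [328] [289] [268,213] → 7 trucks.
Excess: 8 − 7 = 1.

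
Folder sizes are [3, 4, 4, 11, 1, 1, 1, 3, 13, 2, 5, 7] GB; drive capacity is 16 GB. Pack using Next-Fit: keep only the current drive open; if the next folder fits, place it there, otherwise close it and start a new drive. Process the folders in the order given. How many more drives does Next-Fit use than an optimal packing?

0

Next-Fit: [3,4,4] [11,1,1,1] [3,13] [2,5,7] → 4 drives.
Total size 55 GB; any packing needs at least ⌈55/16⌉ = 4 drives.
So 4 is already optimal.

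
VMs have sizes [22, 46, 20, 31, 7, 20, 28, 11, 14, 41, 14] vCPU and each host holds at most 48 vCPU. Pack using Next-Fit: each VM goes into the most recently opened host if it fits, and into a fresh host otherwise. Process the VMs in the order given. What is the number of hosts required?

host 1: place 22 vCPU, 26 vCPU left
host 2: place 46 vCPU, 2 vCPU left
host 3: place 20 vCPU, 28 vCPU left
host 4: place 31 vCPU, 17 vCPU left
host 4: place 7 vCPU, 10 vCPU left
host 5: place 20 vCPU, 28 vCPU left
host 5: place 28 vCPU, 0 vCPU left
host 6: place 11 vCPU, 37 vCPU left
host 6: place 14 vCPU, 23 vCPU left
host 7: place 41 vCPU, 7 vCPU left
host 8: place 14 vCPU, 34 vCPU left

8 hosts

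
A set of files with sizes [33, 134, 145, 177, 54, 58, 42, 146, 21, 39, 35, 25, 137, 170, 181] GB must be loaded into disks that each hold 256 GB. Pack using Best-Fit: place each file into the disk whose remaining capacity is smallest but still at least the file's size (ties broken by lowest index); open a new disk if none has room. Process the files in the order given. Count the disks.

7

disk 1: place 33 GB, 223 GB left
disk 1: place 134 GB, 89 GB left
disk 2: place 145 GB, 111 GB left
disk 3: place 177 GB, 79 GB left
disk 3: place 54 GB, 25 GB left
disk 1: place 58 GB, 31 GB left
disk 2: place 42 GB, 69 GB left
disk 4: place 146 GB, 110 GB left
disk 3: place 21 GB, 4 GB left
disk 2: place 39 GB, 30 GB left
disk 4: place 35 GB, 75 GB left
disk 2: place 25 GB, 5 GB left
disk 5: place 137 GB, 119 GB left
disk 6: place 170 GB, 86 GB left
disk 7: place 181 GB, 75 GB left
Final disks: [33,134,58] [145,42,39,25] [177,54,21] [146,35] [137] [170] [181].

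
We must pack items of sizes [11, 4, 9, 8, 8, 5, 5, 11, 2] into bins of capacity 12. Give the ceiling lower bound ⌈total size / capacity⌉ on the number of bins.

6

Total size = 11 + 4 + 9 + 8 + 8 + 5 + 5 + 11 + 2 = 63.
⌈63 / 12⌉ = 6.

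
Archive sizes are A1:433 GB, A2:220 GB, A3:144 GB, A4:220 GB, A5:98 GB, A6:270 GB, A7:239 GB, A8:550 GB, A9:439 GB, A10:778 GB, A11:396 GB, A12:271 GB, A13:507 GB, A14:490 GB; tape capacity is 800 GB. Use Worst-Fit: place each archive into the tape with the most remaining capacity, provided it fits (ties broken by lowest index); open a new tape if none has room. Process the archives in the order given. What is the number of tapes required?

8

A1 (433 GB) → tape 1 (remaining 367 GB)
A2 (220 GB) → tape 1 (remaining 147 GB)
A3 (144 GB) → tape 1 (remaining 3 GB)
A4 (220 GB) → tape 2 (remaining 580 GB)
A5 (98 GB) → tape 2 (remaining 482 GB)
A6 (270 GB) → tape 2 (remaining 212 GB)
A7 (239 GB) → tape 3 (remaining 561 GB)
A8 (550 GB) → tape 3 (remaining 11 GB)
A9 (439 GB) → tape 4 (remaining 361 GB)
A10 (778 GB) → tape 5 (remaining 22 GB)
A11 (396 GB) → tape 6 (remaining 404 GB)
A12 (271 GB) → tape 6 (remaining 133 GB)
A13 (507 GB) → tape 7 (remaining 293 GB)
A14 (490 GB) → tape 8 (remaining 310 GB)
Final tapes: [433,220,144] [220,98,270] [239,550] [439] [778] [396,271] [507] [490].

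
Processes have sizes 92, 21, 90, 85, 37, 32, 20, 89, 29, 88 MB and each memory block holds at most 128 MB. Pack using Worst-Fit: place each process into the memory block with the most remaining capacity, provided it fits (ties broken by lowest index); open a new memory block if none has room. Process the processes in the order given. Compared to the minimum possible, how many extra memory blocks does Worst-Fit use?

0

Worst-Fit: [92,21] [90,32] [85,37] [20,89] [29,88] → 5 memory blocks.
Total size 583 MB; any packing needs at least ⌈583/128⌉ = 5 memory blocks.
So 5 is already optimal.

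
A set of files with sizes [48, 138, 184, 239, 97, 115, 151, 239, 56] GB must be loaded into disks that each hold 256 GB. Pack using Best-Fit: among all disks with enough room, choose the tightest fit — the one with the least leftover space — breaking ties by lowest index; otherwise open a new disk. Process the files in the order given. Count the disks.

48 GB → disk 1 (remaining 208 GB)
138 GB → disk 1 (remaining 70 GB)
184 GB → disk 2 (remaining 72 GB)
239 GB → disk 3 (remaining 17 GB)
97 GB → disk 4 (remaining 159 GB)
115 GB → disk 4 (remaining 44 GB)
151 GB → disk 5 (remaining 105 GB)
239 GB → disk 6 (remaining 17 GB)
56 GB → disk 1 (remaining 14 GB)

6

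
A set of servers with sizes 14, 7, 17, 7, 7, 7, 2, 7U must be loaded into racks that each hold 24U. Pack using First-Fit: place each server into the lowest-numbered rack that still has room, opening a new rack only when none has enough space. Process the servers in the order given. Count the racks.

3 racks

Put 14U in rack 1; 10U remain.
Put 7U in rack 1; 3U remain.
Put 17U in rack 2; 7U remain.
Put 7U in rack 2; 0U remain.
Put 7U in rack 3; 17U remain.
Put 7U in rack 3; 10U remain.
Put 2U in rack 1; 1U remain.
Put 7U in rack 3; 3U remain.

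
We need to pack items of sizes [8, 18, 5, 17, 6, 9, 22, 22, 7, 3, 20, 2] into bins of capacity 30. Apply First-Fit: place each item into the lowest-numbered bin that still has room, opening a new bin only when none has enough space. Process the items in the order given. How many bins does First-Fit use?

Put 8 in bin 1; 22 remain.
Put 18 in bin 1; 4 remain.
Put 5 in bin 2; 25 remain.
Put 17 in bin 2; 8 remain.
Put 6 in bin 2; 2 remain.
Put 9 in bin 3; 21 remain.
Put 22 in bin 4; 8 remain.
Put 22 in bin 5; 8 remain.
Put 7 in bin 3; 14 remain.
Put 3 in bin 1; 1 remain.
Put 20 in bin 6; 10 remain.
Put 2 in bin 2; 0 remain.
Final bins: [8,18,3] [5,17,6,2] [9,7] [22] [22] [20].

6 bins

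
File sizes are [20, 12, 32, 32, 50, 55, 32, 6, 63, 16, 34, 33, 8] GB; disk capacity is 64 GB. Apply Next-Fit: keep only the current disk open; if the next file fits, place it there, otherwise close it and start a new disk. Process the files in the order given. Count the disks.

8

20 GB → disk 1 (remaining 44 GB)
12 GB → disk 1 (remaining 32 GB)
32 GB → disk 1 (remaining 0 GB)
32 GB → disk 2 (remaining 32 GB)
50 GB → disk 3 (remaining 14 GB)
55 GB → disk 4 (remaining 9 GB)
32 GB → disk 5 (remaining 32 GB)
6 GB → disk 5 (remaining 26 GB)
63 GB → disk 6 (remaining 1 GB)
16 GB → disk 7 (remaining 48 GB)
34 GB → disk 7 (remaining 14 GB)
33 GB → disk 8 (remaining 31 GB)
8 GB → disk 8 (remaining 23 GB)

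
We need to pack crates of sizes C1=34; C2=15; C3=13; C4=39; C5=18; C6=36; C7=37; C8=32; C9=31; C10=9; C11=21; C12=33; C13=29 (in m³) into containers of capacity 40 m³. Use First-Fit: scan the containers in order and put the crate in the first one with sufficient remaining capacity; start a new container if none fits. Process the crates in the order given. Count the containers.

container 1: place C1 (34 m³), 6 m³ left
container 2: place C2 (15 m³), 25 m³ left
container 2: place C3 (13 m³), 12 m³ left
container 3: place C4 (39 m³), 1 m³ left
container 4: place C5 (18 m³), 22 m³ left
container 5: place C6 (36 m³), 4 m³ left
container 6: place C7 (37 m³), 3 m³ left
container 7: place C8 (32 m³), 8 m³ left
container 8: place C9 (31 m³), 9 m³ left
container 2: place C10 (9 m³), 3 m³ left
container 4: place C11 (21 m³), 1 m³ left
container 9: place C12 (33 m³), 7 m³ left
container 10: place C13 (29 m³), 11 m³ left

10 containers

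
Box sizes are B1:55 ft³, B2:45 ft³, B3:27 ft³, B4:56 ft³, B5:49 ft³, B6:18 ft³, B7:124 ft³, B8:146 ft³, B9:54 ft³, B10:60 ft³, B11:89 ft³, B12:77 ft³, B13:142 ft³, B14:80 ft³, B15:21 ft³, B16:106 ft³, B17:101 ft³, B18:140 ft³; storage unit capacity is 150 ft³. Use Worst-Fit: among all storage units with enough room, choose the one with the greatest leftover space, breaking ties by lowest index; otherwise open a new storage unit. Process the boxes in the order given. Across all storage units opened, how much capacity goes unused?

Put B1 (55 ft³) in storage unit 1; 95 ft³ remain.
Put B2 (45 ft³) in storage unit 1; 50 ft³ remain.
Put B3 (27 ft³) in storage unit 1; 23 ft³ remain.
Put B4 (56 ft³) in storage unit 2; 94 ft³ remain.
Put B5 (49 ft³) in storage unit 2; 45 ft³ remain.
Put B6 (18 ft³) in storage unit 2; 27 ft³ remain.
Put B7 (124 ft³) in storage unit 3; 26 ft³ remain.
Put B8 (146 ft³) in storage unit 4; 4 ft³ remain.
Put B9 (54 ft³) in storage unit 5; 96 ft³ remain.
Put B10 (60 ft³) in storage unit 5; 36 ft³ remain.
Put B11 (89 ft³) in storage unit 6; 61 ft³ remain.
Put B12 (77 ft³) in storage unit 7; 73 ft³ remain.
Put B13 (142 ft³) in storage unit 8; 8 ft³ remain.
Put B14 (80 ft³) in storage unit 9; 70 ft³ remain.
Put B15 (21 ft³) in storage unit 7; 52 ft³ remain.
Put B16 (106 ft³) in storage unit 10; 44 ft³ remain.
Put B17 (101 ft³) in storage unit 11; 49 ft³ remain.
Put B18 (140 ft³) in storage unit 12; 10 ft³ remain.
12 storage units × 150 ft³ = 1800 ft³; used 1390 ft³; unused 410 ft³.

410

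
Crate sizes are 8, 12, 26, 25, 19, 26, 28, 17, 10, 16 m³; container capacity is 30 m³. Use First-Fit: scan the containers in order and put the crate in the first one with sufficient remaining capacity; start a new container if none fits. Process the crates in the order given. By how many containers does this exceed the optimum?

First-Fit: [8,12,10] [26] [25] [19] [26] [28] [17] [16] → 8 containers.
Total size 187 m³; any packing needs at least ⌈187/30⌉ = 7 containers.
An optimal packing achieves that bound: [28] [26] [26] [25] [19,10] [17,12] [16,8] → 7 containers.
Excess: 8 − 7 = 1.

1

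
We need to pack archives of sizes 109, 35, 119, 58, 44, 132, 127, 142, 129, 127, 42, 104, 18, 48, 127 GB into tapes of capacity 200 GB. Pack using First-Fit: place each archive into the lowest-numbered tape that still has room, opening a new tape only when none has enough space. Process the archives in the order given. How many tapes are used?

9 tapes

Put 109 GB in tape 1; 91 GB remain.
Put 35 GB in tape 1; 56 GB remain.
Put 119 GB in tape 2; 81 GB remain.
Put 58 GB in tape 2; 23 GB remain.
Put 44 GB in tape 1; 12 GB remain.
Put 132 GB in tape 3; 68 GB remain.
Put 127 GB in tape 4; 73 GB remain.
Put 142 GB in tape 5; 58 GB remain.
Put 129 GB in tape 6; 71 GB remain.
Put 127 GB in tape 7; 73 GB remain.
Put 42 GB in tape 3; 26 GB remain.
Put 104 GB in tape 8; 96 GB remain.
Put 18 GB in tape 2; 5 GB remain.
Put 48 GB in tape 4; 25 GB remain.
Put 127 GB in tape 9; 73 GB remain.
Final tapes: [109,35,44] [119,58,18] [132,42] [127,48] [142] [129] [127] [104] [127].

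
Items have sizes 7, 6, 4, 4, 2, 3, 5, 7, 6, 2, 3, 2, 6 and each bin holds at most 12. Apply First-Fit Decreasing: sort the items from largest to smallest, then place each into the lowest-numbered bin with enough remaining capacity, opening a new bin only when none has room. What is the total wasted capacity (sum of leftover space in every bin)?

Sorted descending: 7, 7, 6, 6, 6, 5, 4, 4, 3, 3, 2, 2, 2.
7 → bin 1 (remaining 5)
7 → bin 2 (remaining 5)
6 → bin 3 (remaining 6)
6 → bin 3 (remaining 0)
6 → bin 4 (remaining 6)
5 → bin 1 (remaining 0)
4 → bin 2 (remaining 1)
4 → bin 4 (remaining 2)
3 → bin 5 (remaining 9)
3 → bin 5 (remaining 6)
2 → bin 4 (remaining 0)
2 → bin 5 (remaining 4)
2 → bin 5 (remaining 2)
5 bins × 12 = 60; used 57; unused 3.

3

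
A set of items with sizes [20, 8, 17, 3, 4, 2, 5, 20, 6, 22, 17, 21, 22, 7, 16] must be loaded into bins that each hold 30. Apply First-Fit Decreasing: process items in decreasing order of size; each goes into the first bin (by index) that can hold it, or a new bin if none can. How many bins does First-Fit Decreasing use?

8 bins

Sorted descending: 22, 22, 21, 20, 20, 17, 17, 16, 8, 7, 6, 5, 4, 3, 2.
22 → bin 1 (remaining 8)
22 → bin 2 (remaining 8)
21 → bin 3 (remaining 9)
20 → bin 4 (remaining 10)
20 → bin 5 (remaining 10)
17 → bin 6 (remaining 13)
17 → bin 7 (remaining 13)
16 → bin 8 (remaining 14)
8 → bin 1 (remaining 0)
7 → bin 2 (remaining 1)
6 → bin 3 (remaining 3)
5 → bin 4 (remaining 5)
4 → bin 4 (remaining 1)
3 → bin 3 (remaining 0)
2 → bin 5 (remaining 8)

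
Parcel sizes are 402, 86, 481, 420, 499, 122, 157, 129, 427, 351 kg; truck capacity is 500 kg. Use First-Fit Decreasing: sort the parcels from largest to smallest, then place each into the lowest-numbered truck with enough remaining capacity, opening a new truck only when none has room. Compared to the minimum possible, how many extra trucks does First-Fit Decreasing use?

0

First-Fit Decreasing: [499] [481] [427] [420] [402,86] [351,129] [157,122] → 7 trucks.
Total size 3074 kg; any packing needs at least ⌈3074/500⌉ = 7 trucks.
So 7 is already optimal.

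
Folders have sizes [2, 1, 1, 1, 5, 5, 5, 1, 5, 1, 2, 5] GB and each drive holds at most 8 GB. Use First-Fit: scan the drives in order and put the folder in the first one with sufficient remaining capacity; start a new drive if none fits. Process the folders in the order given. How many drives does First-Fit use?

drive 1: place 2 GB, 6 GB left
drive 1: place 1 GB, 5 GB left
drive 1: place 1 GB, 4 GB left
drive 1: place 1 GB, 3 GB left
drive 2: place 5 GB, 3 GB left
drive 3: place 5 GB, 3 GB left
drive 4: place 5 GB, 3 GB left
drive 1: place 1 GB, 2 GB left
drive 5: place 5 GB, 3 GB left
drive 1: place 1 GB, 1 GB left
drive 2: place 2 GB, 1 GB left
drive 6: place 5 GB, 3 GB left
Final drives: [2,1,1,1,1,1] [5,2] [5] [5] [5] [5].

6 drives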